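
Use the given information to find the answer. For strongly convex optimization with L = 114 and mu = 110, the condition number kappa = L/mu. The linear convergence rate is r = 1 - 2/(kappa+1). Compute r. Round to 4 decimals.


Step 1: Compute the condition number.
kappa = L/mu = 114/110 = 1.0364
Step 2: Compute the convergence rate.
r = 1 - 2/(kappa + 1) = 1 - 2*mu/(L + mu) = (L - mu)/(L + mu) = 4/224 = 0.0179


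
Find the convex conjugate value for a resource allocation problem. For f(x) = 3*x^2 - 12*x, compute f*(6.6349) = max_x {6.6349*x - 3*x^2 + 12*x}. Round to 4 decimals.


f*(y) = sup_x {y*x - a*x^2 - b*x} = sup_x {(y-b)*x - a*x^2}
FOC: (y - b) - 2a*x = 0 => x* = (y - b)/(2a)
x* = (6.6349 + 12)/(2*3) = 3.1058
f*(6.6349) = (y-b)^2/(4a) = (6.6349 + 12)^2/(4*3)
= 347.2595/12 = 28.9383


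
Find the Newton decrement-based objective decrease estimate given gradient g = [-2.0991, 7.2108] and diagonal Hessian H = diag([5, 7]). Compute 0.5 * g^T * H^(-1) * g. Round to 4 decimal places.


Step 1: H is diagonal, so H^(-1) * g = [-0.4198, 1.0301].
Step 2: g^T H^(-1) g = sum_i g_i^2 / H_ii
  = (-2.0991)^2/5 + (7.2108)^2/7
  = 0.8812 + 7.4279 = 8.3092
Step 3: Objective decrease = 0.5 * g^T H^(-1) g = 4.1546


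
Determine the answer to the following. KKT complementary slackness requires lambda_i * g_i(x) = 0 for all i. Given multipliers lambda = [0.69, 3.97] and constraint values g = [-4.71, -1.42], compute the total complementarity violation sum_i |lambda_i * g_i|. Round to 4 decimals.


KKT complementary slackness check:
lambda_1 * g_1 = 0.69 * -4.71 = -3.2499
lambda_2 * g_2 = 3.97 * -1.42 = -5.6374
Total violation = 3.2499 + 5.6374 = 8.8873


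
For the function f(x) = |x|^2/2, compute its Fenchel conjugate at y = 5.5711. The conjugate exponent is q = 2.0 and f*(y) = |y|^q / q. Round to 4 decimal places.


The conjugate exponent q satisfies 1/p + 1/q = 1.
p = 2, so q = 2/(2 - 1) = 2.0
|y|^q = 5.5711^2.0 = 31.0372
f*(5.5711) = 31.0372 / 2.0 = 15.5186


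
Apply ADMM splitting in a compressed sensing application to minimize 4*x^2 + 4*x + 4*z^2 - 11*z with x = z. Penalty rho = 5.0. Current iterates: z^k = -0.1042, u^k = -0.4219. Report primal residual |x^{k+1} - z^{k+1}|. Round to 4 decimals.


ADMM iteration with rho = 5.0, z^k = -0.1042, u^k = -0.4219
Step 1: x-update.
Minimize 4*x^2 + 4*x + (5.0/2)*(x + 0.1042 - 0.4219)^2
FOC: (2*4 + 5.0)*x = -4 + 5.0*(-0.1042 + 0.4219)
x^{k+1} = -0.1855
Step 2: z-update.
Minimize 4*z^2 - 11*z + (5.0/2)*(-0.1855 - z - 0.4219)^2
FOC: (2*4 + 5.0)*z = 11 + 5.0*(-0.1855 - 0.4219)
z^{k+1} = 0.6125
Step 3: u-update.
u^{k+1} = -0.4219 - 0.1855 - 0.6125 = -1.2199
Step 4: Primal residual = |-0.1855 - 0.6125| = 0.798


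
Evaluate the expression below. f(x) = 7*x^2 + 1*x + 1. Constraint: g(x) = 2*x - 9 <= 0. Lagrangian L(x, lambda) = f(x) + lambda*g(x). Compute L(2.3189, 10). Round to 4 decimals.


Step 1: Evaluate f(x).
f(2.3189) = 7*2.3189^2 + 1*2.3189 + 1 = 40.96
Step 2: Evaluate g(x).
g(2.3189) = 2*2.3189 - 9 = -4.3622
Step 3: Compute Lagrangian.
L = 40.96 + 10*-4.3622 = -2.662


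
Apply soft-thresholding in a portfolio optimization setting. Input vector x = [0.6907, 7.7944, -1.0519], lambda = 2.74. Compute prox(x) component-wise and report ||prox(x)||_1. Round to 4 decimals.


Soft-thresholding with lambda = 2.74:
prox(0.6907) = sign(0.6907)*max(|0.6907| - 2.74, 0) = 0.0
prox(7.7944) = sign(7.7944)*max(|7.7944| - 2.74, 0) = 5.0544
prox(-1.0519) = sign(-1.0519)*max(|-1.0519| - 2.74, 0) = 0.0
prox(x) = [0.0, 5.0544, 0.0]
||prox(x)||_1 = 0.0 + 5.0544 + 0.0 = 5.0544


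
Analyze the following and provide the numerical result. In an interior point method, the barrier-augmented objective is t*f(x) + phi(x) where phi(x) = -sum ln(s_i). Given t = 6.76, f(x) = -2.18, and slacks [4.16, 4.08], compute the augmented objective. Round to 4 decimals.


Step 1: Compute log-barrier.
ln values: [1.4255, 1.4061]
phi = -(1.4255 + 1.4061) = -2.8316
Step 2: Compute augmented objective.
t*f(x) = 6.76*-2.18 = -14.7368
Total = -14.7368 - 2.8316 = -17.5684


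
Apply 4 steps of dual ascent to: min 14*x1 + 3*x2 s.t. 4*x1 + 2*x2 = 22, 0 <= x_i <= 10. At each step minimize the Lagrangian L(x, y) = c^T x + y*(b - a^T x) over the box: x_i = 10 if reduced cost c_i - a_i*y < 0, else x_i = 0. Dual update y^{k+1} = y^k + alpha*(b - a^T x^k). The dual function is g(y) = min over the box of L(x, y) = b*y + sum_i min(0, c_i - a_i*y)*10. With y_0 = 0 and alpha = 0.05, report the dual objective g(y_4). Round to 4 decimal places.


Dual ascent for LP: min 14*x1 + 3*x2, 4*x1 + 2*x2 = 22, 0 <= x_i <= 10
Step 1: y^k = 0.0, reduced costs: (14.0, 3.0)
  x^k = (0.0, 0.0), subgradient = b - a^T x = 22.0
  y^{k+1} = 0.0 + 0.05*22.0 = 1.1
Step 2: y^k = 1.1, reduced costs: (9.6, 0.8)
  x^k = (0.0, 0.0), subgradient = b - a^T x = 22.0
  y^{k+1} = 1.1 + 0.05*22.0 = 2.2
Step 3: y^k = 2.2, reduced costs: (5.2, -1.4)
  x^k = (0.0, 10.0), subgradient = b - a^T x = 2.0
  y^{k+1} = 2.2 + 0.05*2.0 = 2.3
Step 4: y^k = 2.3, reduced costs: (4.8, -1.6)
  x^k = (0.0, 10.0), subgradient = b - a^T x = 2.0
  y^{k+1} = 2.3 + 0.05*2.0 = 2.4
Dual objective at y_4 = 2.4: reduced costs (4.4, -1.8), box minimizer x = (0.0, 10.0)
g(y_4) = b*y + (c1 - a1*y)*x1 + (c2 - a2*y)*x2 = 22*2.4 + 4.4*0.0 + (-1.8)*10.0 = 52.8 + 0.0 - 18.0 = 34.8


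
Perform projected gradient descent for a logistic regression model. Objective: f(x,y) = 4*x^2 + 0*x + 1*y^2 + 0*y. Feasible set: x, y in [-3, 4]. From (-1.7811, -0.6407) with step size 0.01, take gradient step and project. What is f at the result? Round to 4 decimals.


Step 1: Compute gradient at (-1.7811, -0.6407).
grad_x = 2*4*-1.7811 + 0 = -14.2488
grad_y = 2*1*-0.6407 + 0 = -1.2814
Step 2: Gradient step.
x_raw = -1.7811 - 0.01*-14.2488 = -1.6386
y_raw = -0.6407 - 0.01*-1.2814 = -0.6279
Step 3: Project onto [-3, 4].
x_proj = clip(-1.6386) = -1.6386
y_proj = clip(-0.6279) = -0.6279
Step 4: Evaluate f.
f(-1.6386, -0.6279) = 11.1344


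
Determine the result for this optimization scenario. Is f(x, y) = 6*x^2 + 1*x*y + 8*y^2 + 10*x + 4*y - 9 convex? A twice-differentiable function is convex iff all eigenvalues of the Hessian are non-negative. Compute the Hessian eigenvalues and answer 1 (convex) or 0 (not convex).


The Hessian of f(x,y) = 6*x^2 + 1*x*y + 8*y^2 + 10*x + 4*y - 9 is:
H = [[12, 1], [1, 16]]
Trace = 12 + 16 = 28
Determinant = 12*16 - (1)^2 = 191
Discriminant = (28)^2 - 4*191 = 20.0
Eigenvalues: lambda_1 = 11.7639, lambda_2 = 16.2361
The function is convex.

1


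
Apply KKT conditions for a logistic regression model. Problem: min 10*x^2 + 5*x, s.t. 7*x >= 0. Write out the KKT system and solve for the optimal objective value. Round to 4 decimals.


Step 1: Try lambda = 0 (constraint inactive).
x_unc = -5/(2*10) = -0.25
Check: 7*-0.25 = -1.75 < 0 -- violated!
Step 2: Constraint must be active: 7*x = 0
x* = 0/7 = 0.0
lambda = (2*10*0.0 + 5)/7 = 0.7143
Step 3: Compute optimal value.
f(x*) = 10*0.0^2 + 5*0.0 = 0.0


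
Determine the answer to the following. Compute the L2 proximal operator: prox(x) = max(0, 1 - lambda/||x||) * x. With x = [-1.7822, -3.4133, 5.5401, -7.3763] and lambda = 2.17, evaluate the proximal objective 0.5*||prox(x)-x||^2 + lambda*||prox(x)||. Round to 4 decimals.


Step 1: Compute ||x||.
||x|| = 9.9965
Step 2: Compute scaling factor.
scale = max(0, 1 - 2.17/9.9965) = 0.7829
Step 3: prox(x) = [-1.3953, -2.6724, 4.3375, -5.7751]
||prox(x)|| = 7.8265
Step 4: Proximal objective.
0.5*||prox-x||^2 = 2.3545
lambda*||prox|| = 16.9835
Total = 19.3379


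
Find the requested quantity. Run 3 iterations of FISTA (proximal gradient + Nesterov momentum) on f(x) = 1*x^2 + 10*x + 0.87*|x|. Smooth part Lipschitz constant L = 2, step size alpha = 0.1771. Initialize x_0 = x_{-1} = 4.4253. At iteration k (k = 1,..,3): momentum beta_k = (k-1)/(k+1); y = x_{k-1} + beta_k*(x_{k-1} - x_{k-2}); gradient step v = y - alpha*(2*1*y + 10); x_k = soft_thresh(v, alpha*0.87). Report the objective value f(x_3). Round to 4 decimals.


FISTA on f(x) = 1*x^2 + 10*x + 0.87*|x|
L = 2, alpha = 0.1771
Iteration 1: beta = 0.0, y = 4.4253 + 0.0*(4.4253 - 4.4253) = 4.4253
  grad(y) = 18.8506, v = y - alpha*grad = 1.0869
  prox(v) = soft_thresh(1.0869, 0.1541) = 0.9328
Iteration 2: beta = 0.3333, y = 0.9328 + 0.3333*(0.9328 - 4.4253) = -0.2314
  grad(y) = 9.5372, v = y - alpha*grad = -1.9204
  prox(v) = soft_thresh(-1.9204, 0.1541) = -1.7664
Iteration 3: beta = 0.5, y = -1.7664 + 0.5*(-1.7664 - 0.9328) = -3.1159
  grad(y) = 3.7682, v = y - alpha*grad = -3.7833
  prox(v) = soft_thresh(-3.7833, 0.1541) = -3.6292
f(x_3) = 1*(-3.6292)^2 + 10*(-3.6292) + 0.87*|-3.6292| = -19.9635


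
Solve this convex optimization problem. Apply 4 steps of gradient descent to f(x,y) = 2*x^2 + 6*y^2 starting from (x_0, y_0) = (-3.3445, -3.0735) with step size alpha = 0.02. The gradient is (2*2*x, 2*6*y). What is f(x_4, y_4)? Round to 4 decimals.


Gradient descent on f(x,y) = 2*x^2 + 6*y^2.
Starting point: (-3.3445, -3.0735), alpha = 0.02
Step 1: grad_x = 2*2*-3.3445 = -13.378, grad_y = 2*6*-3.0735 = -36.882
  x_1 = -3.3445 - 0.02*-13.378 = -3.0769
  y_1 = -3.0735 - 0.02*-36.882 = -2.3359
Step 2: grad_x = 2*2*-3.0769 = -12.3078, grad_y = 2*6*-2.3359 = -28.0303
  x_2 = -3.0769 - 0.02*-12.3078 = -2.8308
  y_2 = -2.3359 - 0.02*-28.0303 = -1.7753
Step 3: grad_x = 2*2*-2.8308 = -11.3231, grad_y = 2*6*-1.7753 = -21.303
  x_3 = -2.8308 - 0.02*-11.3231 = -2.6043
  y_3 = -1.7753 - 0.02*-21.303 = -1.3492
Step 4: grad_x = 2*2*-2.6043 = -10.4173, grad_y = 2*6*-1.3492 = -16.1903
  x_4 = -2.6043 - 0.02*-10.4173 = -2.396
  y_4 = -1.3492 - 0.02*-16.1903 = -1.0254
f(-2.396, -1.0254) = 2*(-2.396)^2 + 6*(-1.0254)^2 = 17.7899


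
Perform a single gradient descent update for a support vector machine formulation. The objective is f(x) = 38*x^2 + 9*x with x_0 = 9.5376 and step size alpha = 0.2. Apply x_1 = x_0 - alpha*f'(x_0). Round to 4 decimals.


We compute the gradient at x_0 and apply the update.
f'(x) = 76*x + 9
f'(9.5376) = 76*9.5376 + 9 = 733.8576
x_1 = 9.5376 - 0.2*733.8576 = -137.2339


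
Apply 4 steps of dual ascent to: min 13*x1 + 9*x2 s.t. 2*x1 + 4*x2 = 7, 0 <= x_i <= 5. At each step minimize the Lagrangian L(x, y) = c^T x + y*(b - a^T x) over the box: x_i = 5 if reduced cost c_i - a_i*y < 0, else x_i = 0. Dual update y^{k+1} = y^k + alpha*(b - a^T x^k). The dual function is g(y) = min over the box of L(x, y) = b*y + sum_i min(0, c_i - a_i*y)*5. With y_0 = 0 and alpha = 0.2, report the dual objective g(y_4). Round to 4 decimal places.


Dual ascent for LP: min 13*x1 + 9*x2, 2*x1 + 4*x2 = 7, 0 <= x_i <= 5
Step 1: y^k = 0.0, reduced costs: (13.0, 9.0)
  x^k = (0.0, 0.0), subgradient = b - a^T x = 7.0
  y^{k+1} = 0.0 + 0.2*7.0 = 1.4
Step 2: y^k = 1.4, reduced costs: (10.2, 3.4)
  x^k = (0.0, 0.0), subgradient = b - a^T x = 7.0
  y^{k+1} = 1.4 + 0.2*7.0 = 2.8
Step 3: y^k = 2.8, reduced costs: (7.4, -2.2)
  x^k = (0.0, 5.0), subgradient = b - a^T x = -13.0
  y^{k+1} = 2.8 + 0.2*-13.0 = 0.2
Step 4: y^k = 0.2, reduced costs: (12.6, 8.2)
  x^k = (0.0, 0.0), subgradient = b - a^T x = 7.0
  y^{k+1} = 0.2 + 0.2*7.0 = 1.6
Dual objective at y_4 = 1.6: reduced costs (9.8, 2.6), box minimizer x = (0.0, 0.0)
g(y_4) = b*y + (c1 - a1*y)*x1 + (c2 - a2*y)*x2 = 7*1.6 + 9.8*0.0 + 2.6*0.0 = 11.2 + 0.0 + 0.0 = 11.2


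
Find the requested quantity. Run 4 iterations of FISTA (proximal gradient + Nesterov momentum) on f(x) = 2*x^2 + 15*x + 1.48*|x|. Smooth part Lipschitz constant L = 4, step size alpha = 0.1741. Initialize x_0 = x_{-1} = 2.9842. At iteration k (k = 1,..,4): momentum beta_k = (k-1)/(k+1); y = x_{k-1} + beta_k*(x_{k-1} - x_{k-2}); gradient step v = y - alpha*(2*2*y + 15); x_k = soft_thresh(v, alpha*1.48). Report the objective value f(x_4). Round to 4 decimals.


FISTA on f(x) = 2*x^2 + 15*x + 1.48*|x|
L = 4, alpha = 0.1741
Iteration 1: beta = 0.0, y = 2.9842 + 0.0*(2.9842 - 2.9842) = 2.9842
  grad(y) = 26.9368, v = y - alpha*grad = -1.7055
  prox(v) = soft_thresh(-1.7055, 0.2577) = -1.4478
Iteration 2: beta = 0.3333, y = -1.4478 + 0.3333*(-1.4478 - 2.9842) = -2.9252
  grad(y) = 3.2993, v = y - alpha*grad = -3.4996
  prox(v) = soft_thresh(-3.4996, 0.2577) = -3.2419
Iteration 3: beta = 0.5, y = -3.2419 + 0.5*(-3.2419 + 1.4478) = -4.139
  grad(y) = -1.5558, v = y - alpha*grad = -3.8681
  prox(v) = soft_thresh(-3.8681, 0.2577) = -3.6104
Iteration 4: beta = 0.6, y = -3.6104 + 0.6*(-3.6104 + 3.2419) = -3.8315
  grad(y) = -0.3261, v = y - alpha*grad = -3.7748
  prox(v) = soft_thresh(-3.7748, 0.2577) = -3.5171
f(x_4) = 2*(-3.5171)^2 + 15*(-3.5171) + 1.48*|-3.5171| = -22.8112


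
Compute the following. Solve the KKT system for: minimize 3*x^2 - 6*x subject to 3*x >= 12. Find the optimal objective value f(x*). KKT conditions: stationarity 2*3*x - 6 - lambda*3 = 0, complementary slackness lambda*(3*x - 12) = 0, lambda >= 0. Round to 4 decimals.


Step 1: Try lambda = 0 (constraint inactive).
x_unc = 6/(2*3) = 1.0
Check: 3*1.0 = 3.0 < 12 -- violated!
Step 2: Constraint must be active: 3*x = 12
x* = 12/3 = 4.0
lambda = (2*3*4.0 - 6)/3 = 6.0
Step 3: Compute optimal value.
f(x*) = 3*4.0^2 - 6*4.0 = 24.0


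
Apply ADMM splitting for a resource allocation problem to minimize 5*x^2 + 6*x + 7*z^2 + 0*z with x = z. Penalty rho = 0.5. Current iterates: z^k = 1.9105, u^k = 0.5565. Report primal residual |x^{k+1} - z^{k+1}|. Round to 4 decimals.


ADMM iteration with rho = 0.5, z^k = 1.9105, u^k = 0.5565
Step 1: x-update.
Minimize 5*x^2 + 6*x + (0.5/2)*(x - 1.9105 + 0.5565)^2
FOC: (2*5 + 0.5)*x = -6 + 0.5*(1.9105 - 0.5565)
x^{k+1} = -0.507
Step 2: z-update.
Minimize 7*z^2 + 0*z + (0.5/2)*(-0.507 - z + 0.5565)^2
FOC: (2*7 + 0.5)*z = 0 + 0.5*(-0.507 + 0.5565)
z^{k+1} = 0.0017
Step 3: u-update.
u^{k+1} = 0.5565 - 0.507 - 0.0017 = 0.0478
Step 4: Primal residual = |-0.507 - 0.0017| = 0.5087


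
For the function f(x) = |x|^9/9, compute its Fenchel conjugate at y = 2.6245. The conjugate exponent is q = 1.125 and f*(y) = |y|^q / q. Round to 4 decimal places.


The conjugate exponent q satisfies 1/p + 1/q = 1.
p = 9, so q = 9/(9 - 1) = 1.125
|y|^q = 2.6245^1.125 = 2.9609
f*(2.6245) = 2.9609 / 1.125 = 2.6319


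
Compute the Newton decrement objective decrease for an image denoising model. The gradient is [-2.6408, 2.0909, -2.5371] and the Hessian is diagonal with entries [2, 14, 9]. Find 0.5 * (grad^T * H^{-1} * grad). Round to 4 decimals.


Step 1: H is diagonal, so H^(-1) * g = [-1.3204, 0.1494, -0.2819].
Step 2: g^T H^(-1) g = sum_i g_i^2 / H_ii
  = (-2.6408)^2/2 + (2.0909)^2/14 + (-2.5371)^2/9
  = 3.4869 + 0.3123 + 0.7152 = 4.5144
Step 3: Objective decrease = 0.5 * g^T H^(-1) g = 2.2572


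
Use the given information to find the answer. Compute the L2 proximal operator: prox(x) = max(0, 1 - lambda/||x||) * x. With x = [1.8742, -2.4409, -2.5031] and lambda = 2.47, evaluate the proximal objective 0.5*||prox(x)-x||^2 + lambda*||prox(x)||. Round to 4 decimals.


Step 1: Compute ||x||.
||x|| = 3.9669
Step 2: Compute scaling factor.
scale = max(0, 1 - 2.47/3.9669) = 0.3773
Step 3: prox(x) = [0.7072, -0.9211, -0.9445]
||prox(x)|| = 1.4969
Step 4: Proximal objective.
0.5*||prox-x||^2 = 3.0505
lambda*||prox|| = 3.6973
Total = 6.7477


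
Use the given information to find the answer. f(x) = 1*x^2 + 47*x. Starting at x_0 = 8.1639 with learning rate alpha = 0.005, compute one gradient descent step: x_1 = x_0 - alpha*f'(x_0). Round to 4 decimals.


We compute the gradient at x_0 and apply the update.
f'(x) = 2*x + 47
f'(8.1639) = 2*8.1639 + 47 = 63.3278
x_1 = 8.1639 - 0.005*63.3278 = 7.8473


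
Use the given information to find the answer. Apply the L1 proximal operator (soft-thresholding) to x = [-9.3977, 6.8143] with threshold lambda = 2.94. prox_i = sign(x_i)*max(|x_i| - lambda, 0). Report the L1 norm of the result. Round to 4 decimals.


Soft-thresholding with lambda = 2.94:
prox(-9.3977) = sign(-9.3977)*max(|-9.3977| - 2.94, 0) = -6.4577
prox(6.8143) = sign(6.8143)*max(|6.8143| - 2.94, 0) = 3.8743
prox(x) = [-6.4577, 3.8743]
||prox(x)||_1 = 6.4577 + 3.8743 = 10.332


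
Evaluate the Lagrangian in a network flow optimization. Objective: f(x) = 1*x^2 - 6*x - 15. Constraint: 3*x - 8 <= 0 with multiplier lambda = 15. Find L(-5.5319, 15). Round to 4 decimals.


Step 1: Evaluate f(x).
f(-5.5319) = 1*(-5.5319)^2 - 6*(-5.5319) - 15 = 48.7933
Step 2: Evaluate g(x).
g(-5.5319) = 3*-5.5319 - 8 = -24.5957
Step 3: Compute Lagrangian.
L = 48.7933 + 15*-24.5957 = -320.1422


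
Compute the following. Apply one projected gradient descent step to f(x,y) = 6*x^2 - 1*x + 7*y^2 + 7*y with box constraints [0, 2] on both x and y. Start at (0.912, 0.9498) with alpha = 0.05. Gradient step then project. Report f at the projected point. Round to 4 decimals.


Step 1: Compute gradient at (0.912, 0.9498).
grad_x = 2*6*0.912 - 1 = 9.944
grad_y = 2*7*0.9498 + 7 = 20.2972
Step 2: Gradient step.
x_raw = 0.912 - 0.05*9.944 = 0.4148
y_raw = 0.9498 - 0.05*20.2972 = -0.0651
Step 3: Project onto [0, 2].
x_proj = clip(0.4148) = 0.4148
y_proj = clip(-0.0651) = 0.0
Step 4: Evaluate f.
f(0.4148, 0.0) = 0.6176


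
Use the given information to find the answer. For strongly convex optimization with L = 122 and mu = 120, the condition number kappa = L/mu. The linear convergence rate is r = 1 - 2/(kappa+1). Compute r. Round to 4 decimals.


Step 1: Compute the condition number.
kappa = L/mu = 122/120 = 1.0167
Step 2: Compute the convergence rate.
r = 1 - 2/(kappa + 1) = 1 - 2*mu/(L + mu) = (L - mu)/(L + mu) = 2/242 = 0.0083


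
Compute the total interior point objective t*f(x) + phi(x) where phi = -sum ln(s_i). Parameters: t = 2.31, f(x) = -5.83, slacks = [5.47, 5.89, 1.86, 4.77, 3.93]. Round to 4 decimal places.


Step 1: Compute log-barrier.
ln values: [1.6993, 1.7733, 0.6206, 1.5623, 1.3686]
phi = -(1.6993 + 1.7733 + 0.6206 + 1.5623 + 1.3686) = -7.0241
Step 2: Compute augmented objective.
t*f(x) = 2.31*-5.83 = -13.4673
Total = -13.4673 - 7.0241 = -20.4914


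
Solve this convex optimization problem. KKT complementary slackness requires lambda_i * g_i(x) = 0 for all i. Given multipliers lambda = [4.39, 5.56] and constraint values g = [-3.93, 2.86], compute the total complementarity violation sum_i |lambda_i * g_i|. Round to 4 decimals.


KKT complementary slackness check:
lambda_1 * g_1 = 4.39 * -3.93 = -17.2527
lambda_2 * g_2 = 5.56 * 2.86 = 15.9016
Total violation = 17.2527 + 15.9016 = 33.1543


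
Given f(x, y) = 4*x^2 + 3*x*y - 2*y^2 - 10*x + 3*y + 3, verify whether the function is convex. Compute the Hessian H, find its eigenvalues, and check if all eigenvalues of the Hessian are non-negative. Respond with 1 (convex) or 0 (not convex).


The Hessian of f(x,y) = 4*x^2 + 3*x*y - 2*y^2 - 10*x + 3*y + 3 is:
H = [[8, 3], [3, -4]]
Trace = 8 - 4 = 4
Determinant = 8*-4 - (3)^2 = -41
Discriminant = (4)^2 - 4*-41 = 180.0
Eigenvalues: lambda_1 = -4.7082, lambda_2 = 8.7082
The function is not convex.

0


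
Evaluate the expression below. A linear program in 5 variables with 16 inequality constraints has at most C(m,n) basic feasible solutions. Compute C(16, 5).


Each vertex corresponds to some choice of n active constraints out of m, so the number of vertices is at most C(m, n) = m! / (n!(m-n)!).
m = 16, n = 5
Numerator: 16 * 15 * 14 * 13 * 12
Denominator: 5! = 120
C(16, 5) = 4368


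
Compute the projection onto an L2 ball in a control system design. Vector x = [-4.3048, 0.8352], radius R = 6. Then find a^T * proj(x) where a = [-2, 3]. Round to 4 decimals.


Step 1: Compute ||x|| (intermediates to 6 decimals).
||x|| = sqrt((-4.3048)^2 + 0.8352^2) = 4.385073
Step 2: Project.
Since ||x|| <= R, proj = x (no scaling needed).
proj(x) = [-4.3048, 0.8352]
Step 3: Dot product.
a^T * proj(x) = -2*(-4.3048) + 3*0.8352 = 11.1152


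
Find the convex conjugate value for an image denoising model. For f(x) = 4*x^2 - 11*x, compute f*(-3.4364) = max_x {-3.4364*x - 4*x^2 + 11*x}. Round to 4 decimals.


f*(y) = sup_x {y*x - a*x^2 - b*x} = sup_x {(y-b)*x - a*x^2}
FOC: (y - b) - 2a*x = 0 => x* = (y - b)/(2a)
x* = (-3.4364 + 11)/(2*4) = 0.9455
f*(-3.4364) = (y-b)^2/(4a) = (-3.4364 + 11)^2/(4*4)
= 57.208/16 = 3.5755


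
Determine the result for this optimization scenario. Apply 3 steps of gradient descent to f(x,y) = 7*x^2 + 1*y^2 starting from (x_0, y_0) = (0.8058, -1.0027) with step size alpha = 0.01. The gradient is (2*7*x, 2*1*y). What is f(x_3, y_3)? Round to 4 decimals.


Gradient descent on f(x,y) = 7*x^2 + 1*y^2.
Starting point: (0.8058, -1.0027), alpha = 0.01
Step 1: grad_x = 2*7*0.8058 = 11.2812, grad_y = 2*1*-1.0027 = -2.0054
  x_1 = 0.8058 - 0.01*11.2812 = 0.693
  y_1 = -1.0027 - 0.01*-2.0054 = -0.9826
Step 2: grad_x = 2*7*0.693 = 9.7018, grad_y = 2*1*-0.9826 = -1.9653
  x_2 = 0.693 - 0.01*9.7018 = 0.596
  y_2 = -0.9826 - 0.01*-1.9653 = -0.963
Step 3: grad_x = 2*7*0.596 = 8.3436, grad_y = 2*1*-0.963 = -1.926
  x_3 = 0.596 - 0.01*8.3436 = 0.5125
  y_3 = -0.963 - 0.01*-1.926 = -0.9437
f(0.5125, -0.9437) = 7*0.5125^2 + 1*(-0.9437)^2 = 2.7295


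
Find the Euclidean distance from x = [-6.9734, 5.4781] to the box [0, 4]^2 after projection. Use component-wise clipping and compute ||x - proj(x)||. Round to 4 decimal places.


Project each component onto [0, 4].
clip(-6.9734) = 0.0, clip(5.4781) = 4.0
Projection = [0.0, 4.0]
Squared diffs: [48.6283, 2.1848]
Distance = sqrt(50.8131) = 7.1283


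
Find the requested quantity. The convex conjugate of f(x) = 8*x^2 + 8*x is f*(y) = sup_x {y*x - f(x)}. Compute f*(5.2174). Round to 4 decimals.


f*(y) = sup_x {y*x - a*x^2 - b*x} = sup_x {(y-b)*x - a*x^2}
FOC: (y - b) - 2a*x = 0 => x* = (y - b)/(2a)
x* = (5.2174 - 8)/(2*8) = -0.1739
f*(5.2174) = (y-b)^2/(4a) = (5.2174 - 8)^2/(4*8)
= 7.7429/32 = 0.242


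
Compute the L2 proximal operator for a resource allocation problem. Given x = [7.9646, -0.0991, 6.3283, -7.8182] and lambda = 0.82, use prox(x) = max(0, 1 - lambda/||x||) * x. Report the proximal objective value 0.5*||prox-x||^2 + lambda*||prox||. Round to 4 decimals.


Step 1: Compute ||x||.
||x|| = 12.8303
Step 2: Compute scaling factor.
scale = max(0, 1 - 0.82/12.8303) = 0.9361
Step 3: prox(x) = [7.4556, -0.0928, 5.9239, -7.3185]
||prox(x)|| = 12.0103
Step 4: Proximal objective.
0.5*||prox-x||^2 = 0.3362
lambda*||prox|| = 9.8484
Total = 10.1846


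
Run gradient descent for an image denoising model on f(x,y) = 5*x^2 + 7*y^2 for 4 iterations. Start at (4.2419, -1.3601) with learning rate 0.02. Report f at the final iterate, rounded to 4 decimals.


Gradient descent on f(x,y) = 5*x^2 + 7*y^2.
Starting point: (4.2419, -1.3601), alpha = 0.02
Step 1: grad_x = 2*5*4.2419 = 42.419, grad_y = 2*7*-1.3601 = -19.0414
  x_1 = 4.2419 - 0.02*42.419 = 3.3935
  y_1 = -1.3601 - 0.02*-19.0414 = -0.9793
Step 2: grad_x = 2*5*3.3935 = 33.9352, grad_y = 2*7*-0.9793 = -13.7098
  x_2 = 3.3935 - 0.02*33.9352 = 2.7148
  y_2 = -0.9793 - 0.02*-13.7098 = -0.7051
Step 3: grad_x = 2*5*2.7148 = 27.1482, grad_y = 2*7*-0.7051 = -9.8711
  x_3 = 2.7148 - 0.02*27.1482 = 2.1719
  y_3 = -0.7051 - 0.02*-9.8711 = -0.5077
Step 4: grad_x = 2*5*2.1719 = 21.7185, grad_y = 2*7*-0.5077 = -7.1072
  x_4 = 2.1719 - 0.02*21.7185 = 1.7375
  y_4 = -0.5077 - 0.02*-7.1072 = -0.3655
f(1.7375, -0.3655) = 5*1.7375^2 + 7*(-0.3655)^2 = 16.0294


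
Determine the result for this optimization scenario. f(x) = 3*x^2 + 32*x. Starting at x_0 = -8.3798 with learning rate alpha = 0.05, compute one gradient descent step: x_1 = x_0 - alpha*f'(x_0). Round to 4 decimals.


We compute the gradient at x_0 and apply the update.
f'(x) = 6*x + 32
f'(-8.3798) = 6*-8.3798 + 32 = -18.2788
x_1 = -8.3798 - 0.05*-18.2788 = -7.4659


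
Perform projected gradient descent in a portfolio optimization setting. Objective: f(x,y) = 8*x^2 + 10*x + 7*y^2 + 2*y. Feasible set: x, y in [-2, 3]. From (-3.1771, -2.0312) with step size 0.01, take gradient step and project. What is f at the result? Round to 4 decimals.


Step 1: Compute gradient at (-3.1771, -2.0312).
grad_x = 2*8*-3.1771 + 10 = -40.8336
grad_y = 2*7*-2.0312 + 2 = -26.4368
Step 2: Gradient step.
x_raw = -3.1771 - 0.01*-40.8336 = -2.7688
y_raw = -2.0312 - 0.01*-26.4368 = -1.7668
Step 3: Project onto [-2, 3].
x_proj = clip(-2.7688) = -2.0
y_proj = clip(-1.7668) = -1.7668
Step 4: Evaluate f.
f(-2.0, -1.7668) = 30.3182


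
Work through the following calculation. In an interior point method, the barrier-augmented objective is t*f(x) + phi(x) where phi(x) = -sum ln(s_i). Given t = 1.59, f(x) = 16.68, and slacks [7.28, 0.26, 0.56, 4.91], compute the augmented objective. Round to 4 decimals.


Step 1: Compute log-barrier.
ln values: [1.9851, -1.3471, -0.5798, 1.5913]
phi = -(1.9851 - 1.3471 - 0.5798 + 1.5913) = -1.6495
Step 2: Compute augmented objective.
t*f(x) = 1.59*16.68 = 26.5212
Total = 26.5212 - 1.6495 = 24.8717


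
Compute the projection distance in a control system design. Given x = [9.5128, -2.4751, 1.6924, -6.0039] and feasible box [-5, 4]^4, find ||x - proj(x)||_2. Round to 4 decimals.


Project each component onto [-5, 4].
clip(9.5128) = 4.0, clip(-2.4751) = -2.4751, clip(1.6924) = 1.6924, clip(-6.0039) = -5.0
Projection = [4.0, -2.4751, 1.6924, -5.0]
Squared diffs: [30.391, 0.0, 0.0, 1.0078]
Distance = sqrt(31.3988) = 5.6035


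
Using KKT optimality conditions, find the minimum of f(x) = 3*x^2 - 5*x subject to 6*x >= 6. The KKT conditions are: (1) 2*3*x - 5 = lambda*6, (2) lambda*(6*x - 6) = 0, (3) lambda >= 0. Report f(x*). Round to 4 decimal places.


Step 1: Try lambda = 0 (constraint inactive).
x_unc = 5/(2*3) = 0.8333
Check: 6*0.8333 = 4.9998 < 6 -- violated!
Step 2: Constraint must be active: 6*x = 6
x* = 6/6 = 1.0
lambda = (2*3*1.0 - 5)/6 = 0.1667
Step 3: Compute optimal value.
f(x*) = 3*1.0^2 - 5*1.0 = -2.0


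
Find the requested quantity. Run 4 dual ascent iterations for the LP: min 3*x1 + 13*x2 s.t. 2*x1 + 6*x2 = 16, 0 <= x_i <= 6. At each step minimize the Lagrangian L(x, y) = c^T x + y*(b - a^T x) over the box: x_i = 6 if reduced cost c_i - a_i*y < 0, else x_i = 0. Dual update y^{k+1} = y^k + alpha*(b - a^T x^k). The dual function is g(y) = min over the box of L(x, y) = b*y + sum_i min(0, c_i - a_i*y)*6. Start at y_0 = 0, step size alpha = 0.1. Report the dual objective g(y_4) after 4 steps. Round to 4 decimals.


Dual ascent for LP: min 3*x1 + 13*x2, 2*x1 + 6*x2 = 16, 0 <= x_i <= 6
Step 1: y^k = 0.0, reduced costs: (3.0, 13.0)
  x^k = (0.0, 0.0), subgradient = b - a^T x = 16.0
  y^{k+1} = 0.0 + 0.1*16.0 = 1.6
Step 2: y^k = 1.6, reduced costs: (-0.2, 3.4)
  x^k = (6.0, 0.0), subgradient = b - a^T x = 4.0
  y^{k+1} = 1.6 + 0.1*4.0 = 2.0
Step 3: y^k = 2.0, reduced costs: (-1.0, 1.0)
  x^k = (6.0, 0.0), subgradient = b - a^T x = 4.0
  y^{k+1} = 2.0 + 0.1*4.0 = 2.4
Step 4: y^k = 2.4, reduced costs: (-1.8, -1.4)
  x^k = (6.0, 6.0), subgradient = b - a^T x = -32.0
  y^{k+1} = 2.4 + 0.1*-32.0 = -0.8
Dual objective at y_4 = -0.8: reduced costs (4.6, 17.8), box minimizer x = (0.0, 0.0)
g(y_4) = b*y + (c1 - a1*y)*x1 + (c2 - a2*y)*x2 = 16*(-0.8) + 4.6*0.0 + 17.8*0.0 = -12.8 + 0.0 + 0.0 = -12.8


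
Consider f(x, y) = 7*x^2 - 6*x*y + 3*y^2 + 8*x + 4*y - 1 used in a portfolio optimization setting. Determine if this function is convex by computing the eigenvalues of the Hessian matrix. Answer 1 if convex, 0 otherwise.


The Hessian of f(x,y) = 7*x^2 - 6*x*y + 3*y^2 + 8*x + 4*y - 1 is:
H = [[14, -6], [-6, 6]]
Trace = 14 + 6 = 20
Determinant = 14*6 - (-6)^2 = 48
Discriminant = (20)^2 - 4*48 = 208.0
Eigenvalues: lambda_1 = 2.7889, lambda_2 = 17.2111
The function is convex.

1


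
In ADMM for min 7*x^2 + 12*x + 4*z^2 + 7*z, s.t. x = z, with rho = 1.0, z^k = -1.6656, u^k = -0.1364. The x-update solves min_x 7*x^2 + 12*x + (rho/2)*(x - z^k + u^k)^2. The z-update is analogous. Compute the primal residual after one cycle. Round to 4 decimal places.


ADMM iteration with rho = 1.0, z^k = -1.6656, u^k = -0.1364
Step 1: x-update.
Minimize 7*x^2 + 12*x + (1.0/2)*(x + 1.6656 - 0.1364)^2
FOC: (2*7 + 1.0)*x = -12 + 1.0*(-1.6656 + 0.1364)
x^{k+1} = -0.9019
Step 2: z-update.
Minimize 4*z^2 + 7*z + (1.0/2)*(-0.9019 - z - 0.1364)^2
FOC: (2*4 + 1.0)*z = -7 + 1.0*(-0.9019 - 0.1364)
z^{k+1} = -0.8931
Step 3: u-update.
u^{k+1} = -0.1364 - 0.9019 + 0.8931 = -0.1452
Step 4: Primal residual = |-0.9019 + 0.8931| = 0.0088


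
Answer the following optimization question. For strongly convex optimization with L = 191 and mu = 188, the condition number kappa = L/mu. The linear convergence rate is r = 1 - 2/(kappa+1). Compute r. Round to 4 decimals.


Step 1: Compute the condition number.
kappa = L/mu = 191/188 = 1.016
Step 2: Compute the convergence rate.
r = 1 - 2/(kappa + 1) = 1 - 2*mu/(L + mu) = (L - mu)/(L + mu) = 3/379 = 0.0079


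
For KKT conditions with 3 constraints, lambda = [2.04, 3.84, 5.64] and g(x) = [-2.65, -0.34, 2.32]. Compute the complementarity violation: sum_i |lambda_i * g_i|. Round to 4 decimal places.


KKT complementary slackness check:
lambda_1 * g_1 = 2.04 * -2.65 = -5.406
lambda_2 * g_2 = 3.84 * -0.34 = -1.3056
lambda_3 * g_3 = 5.64 * 2.32 = 13.0848
Total violation = 5.406 + 1.3056 + 13.0848 = 19.7964


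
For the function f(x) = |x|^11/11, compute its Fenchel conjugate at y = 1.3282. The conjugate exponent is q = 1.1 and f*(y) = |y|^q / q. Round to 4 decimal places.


The conjugate exponent q satisfies 1/p + 1/q = 1.
p = 11, so q = 11/(11 - 1) = 1.1
|y|^q = 1.3282^1.1 = 1.3664
f*(1.3282) = 1.3664 / 1.1 = 1.2422


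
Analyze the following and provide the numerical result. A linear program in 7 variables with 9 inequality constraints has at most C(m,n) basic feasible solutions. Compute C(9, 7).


Each vertex corresponds to some choice of n active constraints out of m, so the number of vertices is at most C(m, n) = m! / (n!(m-n)!).
m = 9, n = 7
Numerator: 9 * 8 * 7 * 6 * 5 * 4 * 3
Denominator: 7! = 5040
C(9, 7) = 36


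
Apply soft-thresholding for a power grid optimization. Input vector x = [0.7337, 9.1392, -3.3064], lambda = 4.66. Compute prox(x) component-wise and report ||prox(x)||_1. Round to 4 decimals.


Soft-thresholding with lambda = 4.66:
prox(0.7337) = sign(0.7337)*max(|0.7337| - 4.66, 0) = 0.0
prox(9.1392) = sign(9.1392)*max(|9.1392| - 4.66, 0) = 4.4792
prox(-3.3064) = sign(-3.3064)*max(|-3.3064| - 4.66, 0) = 0.0
prox(x) = [0.0, 4.4792, 0.0]
||prox(x)||_1 = 0.0 + 4.4792 + 0.0 = 4.4792


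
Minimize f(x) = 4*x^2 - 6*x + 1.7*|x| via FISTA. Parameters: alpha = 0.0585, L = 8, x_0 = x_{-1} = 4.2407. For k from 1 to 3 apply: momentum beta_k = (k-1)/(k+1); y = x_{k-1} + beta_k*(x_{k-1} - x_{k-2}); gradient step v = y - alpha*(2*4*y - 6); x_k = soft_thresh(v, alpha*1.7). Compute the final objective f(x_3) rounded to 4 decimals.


FISTA on f(x) = 4*x^2 - 6*x + 1.7*|x|
L = 8, alpha = 0.0585
Iteration 1: beta = 0.0, y = 4.2407 + 0.0*(4.2407 - 4.2407) = 4.2407
  grad(y) = 27.9256, v = y - alpha*grad = 2.6071
  prox(v) = soft_thresh(2.6071, 0.0995) = 2.5076
Iteration 2: beta = 0.3333, y = 2.5076 + 0.3333*(2.5076 - 4.2407) = 1.9299
  grad(y) = 9.4392, v = y - alpha*grad = 1.3777
  prox(v) = soft_thresh(1.3777, 0.0995) = 1.2783
Iteration 3: beta = 0.5, y = 1.2783 + 0.5*(1.2783 - 2.5076) = 0.6636
  grad(y) = -0.6913, v = y - alpha*grad = 0.704
  prox(v) = soft_thresh(0.704, 0.0995) = 0.6046
f(x_3) = 4*0.6046^2 - 6*0.6046 + 1.7*|0.6046| = -1.1376


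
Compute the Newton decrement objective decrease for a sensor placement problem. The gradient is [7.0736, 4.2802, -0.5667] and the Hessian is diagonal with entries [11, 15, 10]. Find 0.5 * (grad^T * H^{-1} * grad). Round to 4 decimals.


Step 1: H is diagonal, so H^(-1) * g = [0.6431, 0.2853, -0.0567].
Step 2: g^T H^(-1) g = sum_i g_i^2 / H_ii
  = (7.0736)^2/11 + (4.2802)^2/15 + (-0.5667)^2/10
  = 4.5487 + 1.2213 + 0.0321 = 5.8022
Step 3: Objective decrease = 0.5 * g^T H^(-1) g = 2.9011


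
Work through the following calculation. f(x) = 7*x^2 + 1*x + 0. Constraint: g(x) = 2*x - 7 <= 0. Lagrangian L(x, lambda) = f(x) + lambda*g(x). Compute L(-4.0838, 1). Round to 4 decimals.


Step 1: Evaluate f(x).
f(-4.0838) = 7*(-4.0838)^2 + 1*(-4.0838) + 0 = 112.6582
Step 2: Evaluate g(x).
g(-4.0838) = 2*-4.0838 - 7 = -15.1676
Step 3: Compute Lagrangian.
L = 112.6582 + 1*-15.1676 = 97.4906


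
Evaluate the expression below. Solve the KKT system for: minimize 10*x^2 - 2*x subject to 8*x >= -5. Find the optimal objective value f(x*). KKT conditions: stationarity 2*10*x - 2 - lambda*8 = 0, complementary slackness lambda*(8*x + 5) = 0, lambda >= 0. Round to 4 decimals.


Step 1: Try lambda = 0 (constraint inactive).
Stationarity: 2*10*x - 2 = 0
x* = 2/(2*10) = 0.1
Check constraint: 8*0.1 = 0.8 >= -5 -- satisfied.
Step 2: Compute optimal value.
f(x*) = 10*0.1^2 - 2*0.1 = -0.1


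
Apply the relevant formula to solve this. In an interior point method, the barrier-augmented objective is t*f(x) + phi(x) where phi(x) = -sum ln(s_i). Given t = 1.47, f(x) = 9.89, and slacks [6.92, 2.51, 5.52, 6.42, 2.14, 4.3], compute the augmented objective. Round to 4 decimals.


Step 1: Compute log-barrier.
ln values: [1.9344, 0.9203, 1.7084, 1.8594, 0.7608, 1.4586]
phi = -(1.9344 + 0.9203 + 1.7084 + 1.8594 + 0.7608 + 1.4586) = -8.6419
Step 2: Compute augmented objective.
t*f(x) = 1.47*9.89 = 14.5383
Total = 14.5383 - 8.6419 = 5.8964


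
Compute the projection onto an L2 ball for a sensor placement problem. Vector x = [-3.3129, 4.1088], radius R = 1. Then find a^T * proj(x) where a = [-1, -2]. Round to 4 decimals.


Step 1: Compute ||x|| (intermediates to 6 decimals).
||x|| = sqrt((-3.3129)^2 + 4.1088^2) = 5.278025
Step 2: Project.
Since ||x|| > R, scale = R/||x|| = 1/5.278025 = 0.189465, proj(x) = scale * x
proj(x) = [-0.627679, 0.778474]
Step 3: Dot product.
a^T * proj(x) = -1*(-0.627679) - 2*0.778474 = -0.9293


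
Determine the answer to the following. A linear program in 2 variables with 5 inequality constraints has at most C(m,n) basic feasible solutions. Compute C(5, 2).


Each vertex corresponds to some choice of n active constraints out of m, so the number of vertices is at most C(m, n) = m! / (n!(m-n)!).
m = 5, n = 2
Numerator: 5 * 4
Denominator: 2! = 2
C(5, 2) = 10


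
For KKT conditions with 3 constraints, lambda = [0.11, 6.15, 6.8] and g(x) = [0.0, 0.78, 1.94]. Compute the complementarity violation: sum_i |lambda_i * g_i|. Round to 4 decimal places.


KKT complementary slackness check:
lambda_1 * g_1 = 0.11 * 0.0 = 0.0
lambda_2 * g_2 = 6.15 * 0.78 = 4.797
lambda_3 * g_3 = 6.8 * 1.94 = 13.192
Total violation = 0.0 + 4.797 + 13.192 = 17.989


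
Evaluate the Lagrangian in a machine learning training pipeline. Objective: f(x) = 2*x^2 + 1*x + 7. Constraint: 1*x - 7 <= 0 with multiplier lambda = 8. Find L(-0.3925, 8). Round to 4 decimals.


Step 1: Evaluate f(x).
f(-0.3925) = 2*(-0.3925)^2 + 1*(-0.3925) + 7 = 6.9156
Step 2: Evaluate g(x).
g(-0.3925) = 1*-0.3925 - 7 = -7.3925
Step 3: Compute Lagrangian.
L = 6.9156 + 8*-7.3925 = -52.2244


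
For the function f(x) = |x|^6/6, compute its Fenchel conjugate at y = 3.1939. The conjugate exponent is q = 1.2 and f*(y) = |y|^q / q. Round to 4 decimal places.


The conjugate exponent q satisfies 1/p + 1/q = 1.
p = 6, so q = 6/(6 - 1) = 1.2
|y|^q = 3.1939^1.2 = 4.0289
f*(3.1939) = 4.0289 / 1.2 = 3.3574


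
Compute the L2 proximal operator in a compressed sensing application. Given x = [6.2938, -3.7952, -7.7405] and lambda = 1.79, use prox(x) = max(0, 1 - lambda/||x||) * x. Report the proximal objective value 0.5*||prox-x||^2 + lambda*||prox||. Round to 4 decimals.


Step 1: Compute ||x||.
||x|| = 10.6738
Step 2: Compute scaling factor.
scale = max(0, 1 - 1.79/10.6738) = 0.8323
Step 3: prox(x) = [5.2383, -3.1587, -6.4424]
||prox(x)|| = 8.8838
Step 4: Proximal objective.
0.5*||prox-x||^2 = 1.6021
lambda*||prox|| = 15.902
Total = 17.5041


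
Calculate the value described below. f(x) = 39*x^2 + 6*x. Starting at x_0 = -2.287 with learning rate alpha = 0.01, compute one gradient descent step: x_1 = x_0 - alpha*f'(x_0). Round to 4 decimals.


We compute the gradient at x_0 and apply the update.
f'(x) = 78*x + 6
f'(-2.287) = 78*-2.287 + 6 = -172.386
x_1 = -2.287 - 0.01*-172.386 = -0.5631


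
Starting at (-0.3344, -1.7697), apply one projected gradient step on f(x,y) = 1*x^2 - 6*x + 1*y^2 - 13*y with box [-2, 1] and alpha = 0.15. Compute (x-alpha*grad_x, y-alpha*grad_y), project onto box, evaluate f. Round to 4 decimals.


Step 1: Compute gradient at (-0.3344, -1.7697).
grad_x = 2*1*-0.3344 - 6 = -6.6688
grad_y = 2*1*-1.7697 - 13 = -16.5394
Step 2: Gradient step.
x_raw = -0.3344 - 0.15*-6.6688 = 0.6659
y_raw = -1.7697 - 0.15*-16.5394 = 0.7112
Step 3: Project onto [-2, 1].
x_proj = clip(0.6659) = 0.6659
y_proj = clip(0.7112) = 0.7112
Step 4: Evaluate f.
f(0.6659, 0.7112) = -12.292


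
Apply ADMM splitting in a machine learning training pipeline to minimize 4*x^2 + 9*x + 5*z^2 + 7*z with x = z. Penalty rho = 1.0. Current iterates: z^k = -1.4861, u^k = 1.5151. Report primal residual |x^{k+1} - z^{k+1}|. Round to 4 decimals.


ADMM iteration with rho = 1.0, z^k = -1.4861, u^k = 1.5151
Step 1: x-update.
Minimize 4*x^2 + 9*x + (1.0/2)*(x + 1.4861 + 1.5151)^2
FOC: (2*4 + 1.0)*x = -9 + 1.0*(-1.4861 - 1.5151)
x^{k+1} = -1.3335
Step 2: z-update.
Minimize 5*z^2 + 7*z + (1.0/2)*(-1.3335 - z + 1.5151)^2
FOC: (2*5 + 1.0)*z = -7 + 1.0*(-1.3335 + 1.5151)
z^{k+1} = -0.6199
Step 3: u-update.
u^{k+1} = 1.5151 - 1.3335 + 0.6199 = 0.8015
Step 4: Primal residual = |-1.3335 + 0.6199| = 0.7136


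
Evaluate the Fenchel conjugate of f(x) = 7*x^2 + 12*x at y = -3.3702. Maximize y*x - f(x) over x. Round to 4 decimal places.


f*(y) = sup_x {y*x - a*x^2 - b*x} = sup_x {(y-b)*x - a*x^2}
FOC: (y - b) - 2a*x = 0 => x* = (y - b)/(2a)
x* = (-3.3702 - 12)/(2*7) = -1.0979
f*(-3.3702) = (y-b)^2/(4a) = (-3.3702 - 12)^2/(4*7)
= 236.243/28 = 8.4373


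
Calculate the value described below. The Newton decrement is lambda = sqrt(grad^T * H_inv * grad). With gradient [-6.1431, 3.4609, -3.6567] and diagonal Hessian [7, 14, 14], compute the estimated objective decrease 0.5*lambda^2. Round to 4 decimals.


Step 1: H is diagonal, so H^(-1) * g = [-0.8776, 0.2472, -0.2612].
Step 2: g^T H^(-1) g = sum_i g_i^2 / H_ii
  = (-6.1431)^2/7 + (3.4609)^2/14 + (-3.6567)^2/14
  = 5.3911 + 0.8556 + 0.9551 = 7.2018
Step 3: Objective decrease = 0.5 * g^T H^(-1) g = 3.6009


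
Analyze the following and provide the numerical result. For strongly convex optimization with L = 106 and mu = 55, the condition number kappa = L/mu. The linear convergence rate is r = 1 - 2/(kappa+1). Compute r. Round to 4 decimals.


Step 1: Compute the condition number.
kappa = L/mu = 106/55 = 1.9273
Step 2: Compute the convergence rate.
r = 1 - 2/(kappa + 1) = 1 - 2*mu/(L + mu) = (L - mu)/(L + mu) = 51/161 = 0.3168


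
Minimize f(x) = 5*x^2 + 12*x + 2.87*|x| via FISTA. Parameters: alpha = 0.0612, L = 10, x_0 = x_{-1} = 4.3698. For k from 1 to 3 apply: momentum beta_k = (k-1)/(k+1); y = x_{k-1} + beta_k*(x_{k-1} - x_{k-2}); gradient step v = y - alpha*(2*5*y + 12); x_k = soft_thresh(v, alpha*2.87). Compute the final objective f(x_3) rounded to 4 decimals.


FISTA on f(x) = 5*x^2 + 12*x + 2.87*|x|
L = 10, alpha = 0.0612
Iteration 1: beta = 0.0, y = 4.3698 + 0.0*(4.3698 - 4.3698) = 4.3698
  grad(y) = 55.698, v = y - alpha*grad = 0.9611
  prox(v) = soft_thresh(0.9611, 0.1756) = 0.7854
Iteration 2: beta = 0.3333, y = 0.7854 + 0.3333*(0.7854 - 4.3698) = -0.4093
  grad(y) = 7.9065, v = y - alpha*grad = -0.8932
  prox(v) = soft_thresh(-0.8932, 0.1756) = -0.7176
Iteration 3: beta = 0.5, y = -0.7176 + 0.5*(-0.7176 - 0.7854) = -1.4691
  grad(y) = -2.6909, v = y - alpha*grad = -1.3044
  prox(v) = soft_thresh(-1.3044, 0.1756) = -1.1288
f(x_3) = 5*(-1.1288)^2 + 12*(-1.1288) + 2.87*|-1.1288| = -3.9351


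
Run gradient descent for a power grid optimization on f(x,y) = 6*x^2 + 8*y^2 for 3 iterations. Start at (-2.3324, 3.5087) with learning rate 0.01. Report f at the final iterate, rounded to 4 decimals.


Gradient descent on f(x,y) = 6*x^2 + 8*y^2.
Starting point: (-2.3324, 3.5087), alpha = 0.01
Step 1: grad_x = 2*6*-2.3324 = -27.9888, grad_y = 2*8*3.5087 = 56.1392
  x_1 = -2.3324 - 0.01*-27.9888 = -2.0525
  y_1 = 3.5087 - 0.01*56.1392 = 2.9473
Step 2: grad_x = 2*6*-2.0525 = -24.6301, grad_y = 2*8*2.9473 = 47.1569
  x_2 = -2.0525 - 0.01*-24.6301 = -1.8062
  y_2 = 2.9473 - 0.01*47.1569 = 2.4757
Step 3: grad_x = 2*6*-1.8062 = -21.6745, grad_y = 2*8*2.4757 = 39.6118
  x_3 = -1.8062 - 0.01*-21.6745 = -1.5895
  y_3 = 2.4757 - 0.01*39.6118 = 2.0796
f(-1.5895, 2.0796) = 6*(-1.5895)^2 + 8*2.0796^2 = 49.757
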